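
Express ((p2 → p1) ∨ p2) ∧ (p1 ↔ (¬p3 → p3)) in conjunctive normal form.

((p2 → p1) ∨ p2) ∧ (p1 ↔ (¬p3 → p3))
= (¬p2 ∨ p1 ∨ p2) ∧ (p1 ↔ (¬p3 → p3))
= (¬p2 ∨ p1 ∨ p2) ∧ (p1 → (¬p3 → p3)) ∧ ((¬p3 → p3) → p1)
= (¬p2 ∨ p1 ∨ p2) ∧ (¬p1 ∨ (¬p3 → p3)) ∧ ((¬p3 → p3) → p1)
= (¬p2 ∨ p1 ∨ p2) ∧ (¬p1 ∨ ¬¬p3 ∨ p3) ∧ ((¬p3 → p3) → p1)
= (¬p2 ∨ p1 ∨ p2) ∧ (¬p1 ∨ ¬¬p3 ∨ p3) ∧ (¬(¬p3 → p3) ∨ p1)
= (¬p2 ∨ p1 ∨ p2) ∧ (¬p1 ∨ ¬¬p3 ∨ p3) ∧ (¬(¬¬p3 ∨ p3) ∨ p1)
= (¬p2 ∨ p1 ∨ p2) ∧ (¬p1 ∨ p3 ∨ p3) ∧ (¬(¬¬p3 ∨ p3) ∨ p1)
= (¬p2 ∨ p1 ∨ p2) ∧ (¬p1 ∨ p3 ∨ p3) ∧ ((¬¬¬p3 ∧ ¬p3) ∨ p1)
= (¬p2 ∨ p1 ∨ p2) ∧ (¬p1 ∨ p3 ∨ p3) ∧ ((¬p3 ∧ ¬p3) ∨ p1)
= (¬p2 ∨ p1 ∨ p2) ∧ (¬p1 ∨ p3 ∨ p3) ∧ (¬p3 ∨ p1) ∧ (¬p3 ∨ p1)
= (¬p1 ∨ p3) ∧ (¬p3 ∨ p1)

(¬p1 ∨ p3) ∧ (¬p3 ∨ p1)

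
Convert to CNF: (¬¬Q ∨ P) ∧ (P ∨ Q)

Q ∨ P

(¬¬Q ∨ P) ∧ (P ∨ Q)
≡ (Q ∨ P) ∧ (P ∨ Q)   (double negation)
≡ Q ∨ P   (simplify)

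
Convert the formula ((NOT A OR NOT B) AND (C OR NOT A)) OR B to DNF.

NOT A OR (NOT B AND C) OR B

((NOT A OR NOT B) AND (C OR NOT A)) OR B
⇔ (NOT A AND C) OR (NOT A AND NOT A) OR (NOT B AND C) OR (NOT B AND NOT A) OR B   [distribute AND over OR]
⇔ NOT A OR (NOT B AND C) OR B   [simplify]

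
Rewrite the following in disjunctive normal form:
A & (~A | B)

A & B

A & (~A | B)
≡ (A & ~A) | (A & B)   — distribute & over |
≡ A & B   — simplify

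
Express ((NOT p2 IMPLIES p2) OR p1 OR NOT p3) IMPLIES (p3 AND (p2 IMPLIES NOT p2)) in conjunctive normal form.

NOT p2 AND p3

((NOT p2 IMPLIES p2) OR p1 OR NOT p3) IMPLIES (p3 AND (p2 IMPLIES NOT p2))
= NOT ((NOT p2 IMPLIES p2) OR p1 OR NOT p3) OR (p3 AND (p2 IMPLIES NOT p2))   (eliminate IMPLIES)
= NOT (NOT NOT p2 OR p2 OR p1 OR NOT p3) OR (p3 AND (p2 IMPLIES NOT p2))   (eliminate IMPLIES)
= NOT (NOT NOT p2 OR p2 OR p1 OR NOT p3) OR (p3 AND (NOT p2 OR NOT p2))   (eliminate IMPLIES)
= (NOT NOT NOT p2 AND NOT p2 AND NOT p1 AND NOT NOT p3) OR (p3 AND (NOT p2 OR NOT p2))   (De Morgan)
= (NOT p2 AND NOT p2 AND NOT p1 AND NOT NOT p3) OR (p3 AND (NOT p2 OR NOT p2))   (double negation)
= (NOT p2 AND NOT p2 AND NOT p1 AND p3) OR (p3 AND (NOT p2 OR NOT p2))   (double negation)
= (NOT p2 OR p3) AND (NOT p2 OR NOT p2 OR NOT p2) AND (NOT p2 OR p3) AND (NOT p2 OR NOT p2 OR NOT p2) AND (NOT p1 OR p3) AND (NOT p1 OR NOT p2 OR NOT p2) AND (p3 OR p3) AND (p3 OR NOT p2 OR NOT p2)   (distribute OR over AND)
= NOT p2 AND p3   (simplify)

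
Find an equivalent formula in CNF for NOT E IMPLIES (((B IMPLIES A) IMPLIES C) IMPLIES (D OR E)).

NOT E IMPLIES (((B IMPLIES A) IMPLIES C) IMPLIES (D OR E))
≡ NOT NOT E OR (((B IMPLIES A) IMPLIES C) IMPLIES (D OR E))   (eliminate IMPLIES)
≡ NOT NOT E OR NOT ((B IMPLIES A) IMPLIES C) OR D OR E   (eliminate IMPLIES)
≡ NOT NOT E OR NOT (NOT (B IMPLIES A) OR C) OR D OR E   (eliminate IMPLIES)
≡ NOT NOT E OR NOT (NOT (NOT B OR A) OR C) OR D OR E   (eliminate IMPLIES)
≡ E OR NOT (NOT (NOT B OR A) OR C) OR D OR E   (double negation)
≡ E OR (NOT NOT (NOT B OR A) AND NOT C) OR D OR E   (De Morgan)
≡ E OR ((NOT B OR A) AND NOT C) OR D OR E   (double negation)
≡ (E OR NOT B OR A OR D OR E) AND (E OR NOT C OR D OR E)   (distribute OR over AND)
≡ (E OR NOT B OR A OR D) AND (E OR NOT C OR D)   (simplify)

(E OR NOT B OR A OR D) AND (E OR NOT C OR D)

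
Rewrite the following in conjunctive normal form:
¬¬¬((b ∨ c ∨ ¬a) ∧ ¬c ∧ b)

¬b ∨ c

¬¬¬((b ∨ c ∨ ¬a) ∧ ¬c ∧ b)
⇔ ¬((b ∨ c ∨ ¬a) ∧ ¬c ∧ b)   (double negation)
⇔ ¬(b ∨ c ∨ ¬a) ∨ ¬¬c ∨ ¬b   (De Morgan)
⇔ (¬b ∧ ¬c ∧ ¬¬a) ∨ ¬¬c ∨ ¬b   (De Morgan)
⇔ (¬b ∧ ¬c ∧ a) ∨ ¬¬c ∨ ¬b   (double negation)
⇔ (¬b ∧ ¬c ∧ a) ∨ c ∨ ¬b   (double negation)
⇔ (¬b ∨ c ∨ ¬b) ∧ (¬c ∨ c ∨ ¬b) ∧ (a ∨ c ∨ ¬b)   (distribute ∨ over ∧)
⇔ ¬b ∨ c   (simplify)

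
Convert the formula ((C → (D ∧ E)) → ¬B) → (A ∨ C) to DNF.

((C → (D ∧ E)) → ¬B) → (A ∨ C)
≡ ¬((C → (D ∧ E)) → ¬B) ∨ A ∨ C   [eliminate →]
≡ ¬(¬(C → (D ∧ E)) ∨ ¬B) ∨ A ∨ C   [eliminate →]
≡ ¬(¬(¬C ∨ (D ∧ E)) ∨ ¬B) ∨ A ∨ C   [eliminate →]
≡ (¬¬(¬C ∨ (D ∧ E)) ∧ ¬¬B) ∨ A ∨ C   [De Morgan]
≡ ((¬C ∨ (D ∧ E)) ∧ ¬¬B) ∨ A ∨ C   [double negation]
≡ ((¬C ∨ (D ∧ E)) ∧ B) ∨ A ∨ C   [double negation]
≡ (¬C ∧ B) ∨ (D ∧ E ∧ B) ∨ A ∨ C   [distribute ∧ over ∨]

(¬C ∧ B) ∨ (D ∧ E ∧ B) ∨ A ∨ C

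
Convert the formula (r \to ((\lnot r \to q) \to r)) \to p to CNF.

(r \to ((\lnot r \to q) \to r)) \to p
≡ \lnot (r \to ((\lnot r \to q) \to r)) \lor p   — eliminate \to
≡ \lnot (\lnot r \lor ((\lnot r \to q) \to r)) \lor p   — eliminate \to
≡ \lnot (\lnot r \lor \lnot (\lnot r \to q) \lor r) \lor p   — eliminate \to
≡ \lnot (\lnot r \lor \lnot (\lnot \lnot r \lor q) \lor r) \lor p   — eliminate \to
≡ (\lnot \lnot r \land \lnot \lnot (\lnot \lnot r \lor q) \land \lnot r) \lor p   — De Morgan
≡ (r \land \lnot \lnot (\lnot \lnot r \lor q) \land \lnot r) \lor p   — double negation
≡ (r \land (\lnot \lnot r \lor q) \land \lnot r) \lor p   — double negation
≡ (r \land (r \lor q) \land \lnot r) \lor p   — double negation
≡ (r \lor p) \land (r \lor q \lor p) \land (\lnot r \lor p)   — distribute \lor over \land
≡ (r \lor p) \land (\lnot r \lor p)   — simplify

(r \lor p) \land (\lnot r \lor p)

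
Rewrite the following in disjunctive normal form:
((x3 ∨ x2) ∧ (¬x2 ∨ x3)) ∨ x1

((x3 ∨ x2) ∧ (¬x2 ∨ x3)) ∨ x1
= (x3 ∧ ¬x2) ∨ (x3 ∧ x3) ∨ (x2 ∧ ¬x2) ∨ (x2 ∧ x3) ∨ x1   — distribute ∧ over ∨
= x3 ∨ x1   — simplify

x3 ∨ x1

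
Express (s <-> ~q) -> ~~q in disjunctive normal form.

(s <-> ~q) -> ~~q
= ~(s <-> ~q) | ~~q   [eliminate ->]
= ~((s -> ~q) & (~q -> s)) | ~~q   [eliminate <->]
= ~((~s | ~q) & (~q -> s)) | ~~q   [eliminate ->]
= ~((~s | ~q) & (~~q | s)) | ~~q   [eliminate ->]
= ~(~s | ~q) | ~(~~q | s) | ~~q   [De Morgan]
= (~~s & ~~q) | ~(~~q | s) | ~~q   [De Morgan]
= (s & ~~q) | ~(~~q | s) | ~~q   [double negation]
= (s & q) | ~(~~q | s) | ~~q   [double negation]
= (s & q) | (~~~q & ~s) | ~~q   [De Morgan]
= (s & q) | (~q & ~s) | ~~q   [double negation]
= (s & q) | (~q & ~s) | q   [double negation]
= (~q & ~s) | q   [simplify]

(~q & ~s) | q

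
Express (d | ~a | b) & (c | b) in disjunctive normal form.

(d | ~a | b) & (c | b)
≡ (d & c) | (d & b) | (~a & c) | (~a & b) | (b & c) | (b & b)   — distribute & over |
≡ (d & c) | (~a & c) | b   — simplify

(d & c) | (~a & c) | b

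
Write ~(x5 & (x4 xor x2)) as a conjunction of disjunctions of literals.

~(x5 & (x4 xor x2))
≡ ~(x5 & (x4 | x2) & ~(x4 & x2))   [expand xor]
≡ ~x5 | ~(x4 | x2) | ~~(x4 & x2)   [De Morgan]
≡ ~x5 | (~x4 & ~x2) | ~~(x4 & x2)   [De Morgan]
≡ ~x5 | (~x4 & ~x2) | (x4 & x2)   [double negation]
≡ (~x5 | ~x4 | x4) & (~x5 | ~x4 | x2) & (~x5 | ~x2 | x4) & (~x5 | ~x2 | x2)   [distribute | over &]
≡ (~x5 | ~x4 | x2) & (~x5 | ~x2 | x4)   [simplify]

(~x5 | ~x4 | x2) & (~x5 | ~x2 | x4)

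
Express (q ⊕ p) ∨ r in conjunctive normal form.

(q ⊕ p) ∨ r
⇔ ((q ∨ p) ∧ ¬(q ∧ p)) ∨ r   [expand ⊕]
⇔ ((q ∨ p) ∧ (¬q ∨ ¬p)) ∨ r   [De Morgan]
⇔ (q ∨ p ∨ r) ∧ (¬q ∨ ¬p ∨ r)   [distribute ∨ over ∧]

(q ∨ p ∨ r) ∧ (¬q ∨ ¬p ∨ r)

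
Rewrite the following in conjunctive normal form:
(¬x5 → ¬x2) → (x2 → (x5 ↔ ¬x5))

¬x5 ∨ ¬x2

(¬x5 → ¬x2) → (x2 → (x5 ↔ ¬x5))
≡ ¬(¬x5 → ¬x2) ∨ (x2 → (x5 ↔ ¬x5))   — eliminate →
≡ ¬(¬¬x5 ∨ ¬x2) ∨ (x2 → (x5 ↔ ¬x5))   — eliminate →
≡ ¬(¬¬x5 ∨ ¬x2) ∨ ¬x2 ∨ (x5 ↔ ¬x5)   — eliminate →
≡ ¬(¬¬x5 ∨ ¬x2) ∨ ¬x2 ∨ (x5 → ¬x5) ∧ (¬x5 → x5)   — eliminate ↔
≡ ¬(¬¬x5 ∨ ¬x2) ∨ ¬x2 ∨ (¬x5 ∨ ¬x5) ∧ (¬x5 → x5)   — eliminate →
≡ ¬(¬¬x5 ∨ ¬x2) ∨ ¬x2 ∨ (¬x5 ∨ ¬x5) ∧ (¬¬x5 ∨ x5)   — eliminate →
≡ ¬¬¬x5 ∧ ¬¬x2 ∨ ¬x2 ∨ (¬x5 ∨ ¬x5) ∧ (¬¬x5 ∨ x5)   — De Morgan
≡ ¬x5 ∧ ¬¬x2 ∨ ¬x2 ∨ (¬x5 ∨ ¬x5) ∧ (¬¬x5 ∨ x5)   — double negation
≡ ¬x5 ∧ x2 ∨ ¬x2 ∨ (¬x5 ∨ ¬x5) ∧ (¬¬x5 ∨ x5)   — double negation
≡ ¬x5 ∧ x2 ∨ ¬x2 ∨ (¬x5 ∨ ¬x5) ∧ (x5 ∨ x5)   — double negation
≡ (¬x5 ∨ ¬x2 ∨ ¬x5 ∨ ¬x5) ∧ (¬x5 ∨ ¬x2 ∨ x5 ∨ x5) ∧ (x2 ∨ ¬x2 ∨ ¬x5 ∨ ¬x5) ∧ (x2 ∨ ¬x2 ∨ x5 ∨ x5)   — distribute ∨ over ∧
≡ ¬x5 ∨ ¬x2   — simplify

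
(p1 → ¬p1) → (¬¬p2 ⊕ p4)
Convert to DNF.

p1 ∨ (p2 ∧ ¬p4) ∨ (¬p2 ∧ p4)

(p1 → ¬p1) → (¬¬p2 ⊕ p4)
= ¬(p1 → ¬p1) ∨ (¬¬p2 ⊕ p4)   [eliminate →]
= ¬(¬p1 ∨ ¬p1) ∨ (¬¬p2 ⊕ p4)   [eliminate →]
= ¬(¬p1 ∨ ¬p1) ∨ (¬¬p2 ∧ ¬p4) ∨ (¬¬¬p2 ∧ p4)   [expand ⊕]
= (¬¬p1 ∧ ¬¬p1) ∨ (¬¬p2 ∧ ¬p4) ∨ (¬¬¬p2 ∧ p4)   [De Morgan]
= (p1 ∧ ¬¬p1) ∨ (¬¬p2 ∧ ¬p4) ∨ (¬¬¬p2 ∧ p4)   [double negation]
= (p1 ∧ p1) ∨ (¬¬p2 ∧ ¬p4) ∨ (¬¬¬p2 ∧ p4)   [double negation]
= (p1 ∧ p1) ∨ (p2 ∧ ¬p4) ∨ (¬¬¬p2 ∧ p4)   [double negation]
= (p1 ∧ p1) ∨ (p2 ∧ ¬p4) ∨ (¬p2 ∧ p4)   [double negation]
= p1 ∨ (p2 ∧ ¬p4) ∨ (¬p2 ∧ p4)   [simplify]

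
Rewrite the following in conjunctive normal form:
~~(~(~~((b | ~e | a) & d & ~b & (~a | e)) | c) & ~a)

~~(~(~~((b | ~e | a) & d & ~b & (~a | e)) | c) & ~a)
= ~(~~((b | ~e | a) & d & ~b & (~a | e)) | c) & ~a   (double negation)
= ~~~((b | ~e | a) & d & ~b & (~a | e)) & ~c & ~a   (De Morgan)
= ~((b | ~e | a) & d & ~b & (~a | e)) & ~c & ~a   (double negation)
= (~(b | ~e | a) | ~d | ~~b | ~(~a | e)) & ~c & ~a   (De Morgan)
= ((~b & ~~e & ~a) | ~d | ~~b | ~(~a | e)) & ~c & ~a   (De Morgan)
= ((~b & e & ~a) | ~d | ~~b | ~(~a | e)) & ~c & ~a   (double negation)
= ((~b & e & ~a) | ~d | b | ~(~a | e)) & ~c & ~a   (double negation)
= ((~b & e & ~a) | ~d | b | (~~a & ~e)) & ~c & ~a   (De Morgan)
= ((~b & e & ~a) | ~d | b | (a & ~e)) & ~c & ~a   (double negation)
= (~b | ~d | b | a) & (~b | ~d | b | ~e) & (e | ~d | b | a) & (e | ~d | b | ~e) & (~a | ~d | b | a) & (~a | ~d | b | ~e) & ~c & ~a   (distribute | over &)
= (e | ~d | b | a) & ~c & ~a   (simplify)

(e | ~d | b | a) & ~c & ~a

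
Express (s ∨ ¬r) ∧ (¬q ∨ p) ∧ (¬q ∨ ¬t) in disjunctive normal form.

(s ∨ ¬r) ∧ (¬q ∨ p) ∧ (¬q ∨ ¬t)
≡ (s ∧ ¬q ∧ ¬q) ∨ (s ∧ ¬q ∧ ¬t) ∨ (s ∧ p ∧ ¬q) ∨ (s ∧ p ∧ ¬t) ∨ (¬r ∧ ¬q ∧ ¬q) ∨ (¬r ∧ ¬q ∧ ¬t) ∨ (¬r ∧ p ∧ ¬q) ∨ (¬r ∧ p ∧ ¬t)   [distribute ∧ over ∨]
≡ (s ∧ ¬q) ∨ (s ∧ p ∧ ¬t) ∨ (¬r ∧ ¬q) ∨ (¬r ∧ p ∧ ¬t)   [simplify]

(s ∧ ¬q) ∨ (s ∧ p ∧ ¬t) ∨ (¬r ∧ ¬q) ∨ (¬r ∧ p ∧ ¬t)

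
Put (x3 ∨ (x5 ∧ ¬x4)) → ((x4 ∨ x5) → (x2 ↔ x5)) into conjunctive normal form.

(x3 ∨ (x5 ∧ ¬x4)) → ((x4 ∨ x5) → (x2 ↔ x5))
⇔ ¬(x3 ∨ (x5 ∧ ¬x4)) ∨ ((x4 ∨ x5) → (x2 ↔ x5))   [eliminate →]
⇔ ¬(x3 ∨ (x5 ∧ ¬x4)) ∨ ¬(x4 ∨ x5) ∨ (x2 ↔ x5)   [eliminate →]
⇔ ¬(x3 ∨ (x5 ∧ ¬x4)) ∨ ¬(x4 ∨ x5) ∨ ((x2 → x5) ∧ (x5 → x2))   [eliminate ↔]
⇔ ¬(x3 ∨ (x5 ∧ ¬x4)) ∨ ¬(x4 ∨ x5) ∨ ((¬x2 ∨ x5) ∧ (x5 → x2))   [eliminate →]
⇔ ¬(x3 ∨ (x5 ∧ ¬x4)) ∨ ¬(x4 ∨ x5) ∨ ((¬x2 ∨ x5) ∧ (¬x5 ∨ x2))   [eliminate →]
⇔ (¬x3 ∧ ¬(x5 ∧ ¬x4)) ∨ ¬(x4 ∨ x5) ∨ ((¬x2 ∨ x5) ∧ (¬x5 ∨ x2))   [De Morgan]
⇔ (¬x3 ∧ (¬x5 ∨ ¬¬x4)) ∨ ¬(x4 ∨ x5) ∨ ((¬x2 ∨ x5) ∧ (¬x5 ∨ x2))   [De Morgan]
⇔ (¬x3 ∧ (¬x5 ∨ x4)) ∨ ¬(x4 ∨ x5) ∨ ((¬x2 ∨ x5) ∧ (¬x5 ∨ x2))   [double negation]
⇔ (¬x3 ∧ (¬x5 ∨ x4)) ∨ (¬x4 ∧ ¬x5) ∨ ((¬x2 ∨ x5) ∧ (¬x5 ∨ x2))   [De Morgan]
⇔ (¬x3 ∨ ¬x4 ∨ ¬x2 ∨ x5) ∧ (¬x3 ∨ ¬x4 ∨ ¬x5 ∨ x2) ∧ (¬x3 ∨ ¬x5 ∨ ¬x2 ∨ x5) ∧ (¬x3 ∨ ¬x5 ∨ ¬x5 ∨ x2) ∧ (¬x5 ∨ x4 ∨ ¬x4 ∨ ¬x2 ∨ x5) ∧ (¬x5 ∨ x4 ∨ ¬x4 ∨ ¬x5 ∨ x2) ∧ (¬x5 ∨ x4 ∨ ¬x5 ∨ ¬x2 ∨ x5) ∧ (¬x5 ∨ x4 ∨ ¬x5 ∨ ¬x5 ∨ x2)   [distribute ∨ over ∧]
⇔ (¬x3 ∨ ¬x4 ∨ ¬x2 ∨ x5) ∧ (¬x3 ∨ ¬x5 ∨ x2) ∧ (¬x5 ∨ x4 ∨ x2)   [simplify]

(¬x3 ∨ ¬x4 ∨ ¬x2 ∨ x5) ∧ (¬x3 ∨ ¬x5 ∨ x2) ∧ (¬x5 ∨ x4 ∨ x2)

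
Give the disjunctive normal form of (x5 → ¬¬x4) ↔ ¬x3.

(x5 → ¬¬x4) ↔ ¬x3
≡ ((x5 → ¬¬x4) → ¬x3) ∧ (¬x3 → (x5 → ¬¬x4))   [eliminate ↔]
≡ (¬(x5 → ¬¬x4) ∨ ¬x3) ∧ (¬x3 → (x5 → ¬¬x4))   [eliminate →]
≡ (¬(¬x5 ∨ ¬¬x4) ∨ ¬x3) ∧ (¬x3 → (x5 → ¬¬x4))   [eliminate →]
≡ (¬(¬x5 ∨ ¬¬x4) ∨ ¬x3) ∧ (¬¬x3 ∨ (x5 → ¬¬x4))   [eliminate →]
≡ (¬(¬x5 ∨ ¬¬x4) ∨ ¬x3) ∧ (¬¬x3 ∨ ¬x5 ∨ ¬¬x4)   [eliminate →]
≡ ((¬¬x5 ∧ ¬¬¬x4) ∨ ¬x3) ∧ (¬¬x3 ∨ ¬x5 ∨ ¬¬x4)   [De Morgan]
≡ ((x5 ∧ ¬¬¬x4) ∨ ¬x3) ∧ (¬¬x3 ∨ ¬x5 ∨ ¬¬x4)   [double negation]
≡ ((x5 ∧ ¬x4) ∨ ¬x3) ∧ (¬¬x3 ∨ ¬x5 ∨ ¬¬x4)   [double negation]
≡ ((x5 ∧ ¬x4) ∨ ¬x3) ∧ (x3 ∨ ¬x5 ∨ ¬¬x4)   [double negation]
≡ ((x5 ∧ ¬x4) ∨ ¬x3) ∧ (x3 ∨ ¬x5 ∨ x4)   [double negation]
≡ (x5 ∧ ¬x4 ∧ x3) ∨ (x5 ∧ ¬x4 ∧ ¬x5) ∨ (x5 ∧ ¬x4 ∧ x4) ∨ (¬x3 ∧ x3) ∨ (¬x3 ∧ ¬x5) ∨ (¬x3 ∧ x4)   [distribute ∧ over ∨]
≡ (x5 ∧ ¬x4 ∧ x3) ∨ (¬x3 ∧ ¬x5) ∨ (¬x3 ∧ x4)   [simplify]

(x5 ∧ ¬x4 ∧ x3) ∨ (¬x3 ∧ ¬x5) ∨ (¬x3 ∧ x4)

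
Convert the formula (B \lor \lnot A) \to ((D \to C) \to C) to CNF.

(B \lor \lnot A) \to ((D \to C) \to C)
≡ \lnot (B \lor \lnot A) \lor ((D \to C) \to C)   [eliminate \to]
≡ \lnot (B \lor \lnot A) \lor \lnot (D \to C) \lor C   [eliminate \to]
≡ \lnot (B \lor \lnot A) \lor \lnot (\lnot D \lor C) \lor C   [eliminate \to]
≡ (\lnot B \land \lnot \lnot A) \lor \lnot (\lnot D \lor C) \lor C   [De Morgan]
≡ (\lnot B \land A) \lor \lnot (\lnot D \lor C) \lor C   [double negation]
≡ (\lnot B \land A) \lor (\lnot \lnot D \land \lnot C) \lor C   [De Morgan]
≡ (\lnot B \land A) \lor (D \land \lnot C) \lor C   [double negation]
≡ (\lnot B \lor D \lor C) \land (\lnot B \lor \lnot C \lor C) \land (A \lor D \lor C) \land (A \lor \lnot C \lor C)   [distribute \lor over \land]
≡ (\lnot B \lor D \lor C) \land (A \lor D \lor C)   [simplify]

(\lnot B \lor D \lor C) \land (A \lor D \lor C)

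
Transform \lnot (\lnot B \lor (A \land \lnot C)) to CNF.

B \land (\lnot A \lor C)

\lnot (\lnot B \lor (A \land \lnot C))
⇔ \lnot \lnot B \land \lnot (A \land \lnot C)   [De Morgan]
⇔ B \land \lnot (A \land \lnot C)   [double negation]
⇔ B \land (\lnot A \lor \lnot \lnot C)   [De Morgan]
⇔ B \land (\lnot A \lor C)   [double negation]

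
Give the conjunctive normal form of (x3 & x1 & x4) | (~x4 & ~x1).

(x3 | ~x4) & (x3 | ~x1) & (x1 | ~x4) & (x4 | ~x1)

(x3 & x1 & x4) | (~x4 & ~x1)
≡ (x3 | ~x4) & (x3 | ~x1) & (x1 | ~x4) & (x1 | ~x1) & (x4 | ~x4) & (x4 | ~x1)   [distribute | over &]
≡ (x3 | ~x4) & (x3 | ~x1) & (x1 | ~x4) & (x4 | ~x1)   [simplify]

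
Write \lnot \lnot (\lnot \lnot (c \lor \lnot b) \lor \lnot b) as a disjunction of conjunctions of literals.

c \lor \lnot b

\lnot \lnot (\lnot \lnot (c \lor \lnot b) \lor \lnot b)
≡ \lnot \lnot (c \lor \lnot b) \lor \lnot b   [double negation]
≡ c \lor \lnot b \lor \lnot b   [double negation]
≡ c \lor \lnot b   [simplify]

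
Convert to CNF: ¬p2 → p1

¬p2 → p1
≡ ¬¬p2 ∨ p1   — eliminate →
≡ p2 ∨ p1   — double negation

p2 ∨ p1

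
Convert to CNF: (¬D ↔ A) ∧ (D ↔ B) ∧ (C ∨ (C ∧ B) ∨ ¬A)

(D ∨ A) ∧ (¬A ∨ ¬D) ∧ (¬D ∨ B) ∧ (¬B ∨ D) ∧ (C ∨ ¬A)

(¬D ↔ A) ∧ (D ↔ B) ∧ (C ∨ (C ∧ B) ∨ ¬A)
⇔ (¬D → A) ∧ (A → ¬D) ∧ (D ↔ B) ∧ (C ∨ (C ∧ B) ∨ ¬A)   (eliminate ↔)
⇔ (¬¬D ∨ A) ∧ (A → ¬D) ∧ (D ↔ B) ∧ (C ∨ (C ∧ B) ∨ ¬A)   (eliminate →)
⇔ (¬¬D ∨ A) ∧ (¬A ∨ ¬D) ∧ (D ↔ B) ∧ (C ∨ (C ∧ B) ∨ ¬A)   (eliminate →)
⇔ (¬¬D ∨ A) ∧ (¬A ∨ ¬D) ∧ (D → B) ∧ (B → D) ∧ (C ∨ (C ∧ B) ∨ ¬A)   (eliminate ↔)
⇔ (¬¬D ∨ A) ∧ (¬A ∨ ¬D) ∧ (¬D ∨ B) ∧ (B → D) ∧ (C ∨ (C ∧ B) ∨ ¬A)   (eliminate →)
⇔ (¬¬D ∨ A) ∧ (¬A ∨ ¬D) ∧ (¬D ∨ B) ∧ (¬B ∨ D) ∧ (C ∨ (C ∧ B) ∨ ¬A)   (eliminate →)
⇔ (D ∨ A) ∧ (¬A ∨ ¬D) ∧ (¬D ∨ B) ∧ (¬B ∨ D) ∧ (C ∨ (C ∧ B) ∨ ¬A)   (double negation)
⇔ (D ∨ A) ∧ (¬A ∨ ¬D) ∧ (¬D ∨ B) ∧ (¬B ∨ D) ∧ (C ∨ C ∨ ¬A) ∧ (C ∨ B ∨ ¬A)   (distribute ∨ over ∧)
⇔ (D ∨ A) ∧ (¬A ∨ ¬D) ∧ (¬D ∨ B) ∧ (¬B ∨ D) ∧ (C ∨ ¬A)   (simplify)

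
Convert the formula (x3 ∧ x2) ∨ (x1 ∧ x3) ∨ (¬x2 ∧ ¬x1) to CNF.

(x3 ∨ ¬x2) ∧ (x3 ∨ ¬x1)

(x3 ∧ x2) ∨ (x1 ∧ x3) ∨ (¬x2 ∧ ¬x1)
= (x3 ∨ x1 ∨ ¬x2) ∧ (x3 ∨ x1 ∨ ¬x1) ∧ (x3 ∨ x3 ∨ ¬x2) ∧ (x3 ∨ x3 ∨ ¬x1) ∧ (x2 ∨ x1 ∨ ¬x2) ∧ (x2 ∨ x1 ∨ ¬x1) ∧ (x2 ∨ x3 ∨ ¬x2) ∧ (x2 ∨ x3 ∨ ¬x1)   — distribute ∨ over ∧
= (x3 ∨ ¬x2) ∧ (x3 ∨ ¬x1)   — simplify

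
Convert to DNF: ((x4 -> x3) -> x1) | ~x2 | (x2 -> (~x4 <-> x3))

(x4 & ~x3) | x1 | ~x2 | (x3 & ~x4)

((x4 -> x3) -> x1) | ~x2 | (x2 -> (~x4 <-> x3))
= ~(x4 -> x3) | x1 | ~x2 | (x2 -> (~x4 <-> x3))   — eliminate ->
= ~(~x4 | x3) | x1 | ~x2 | (x2 -> (~x4 <-> x3))   — eliminate ->
= ~(~x4 | x3) | x1 | ~x2 | ~x2 | (~x4 <-> x3)   — eliminate ->
= ~(~x4 | x3) | x1 | ~x2 | ~x2 | ((~x4 -> x3) & (x3 -> ~x4))   — eliminate <->
= ~(~x4 | x3) | x1 | ~x2 | ~x2 | ((~~x4 | x3) & (x3 -> ~x4))   — eliminate ->
= ~(~x4 | x3) | x1 | ~x2 | ~x2 | ((~~x4 | x3) & (~x3 | ~x4))   — eliminate ->
= (~~x4 & ~x3) | x1 | ~x2 | ~x2 | ((~~x4 | x3) & (~x3 | ~x4))   — De Morgan
= (x4 & ~x3) | x1 | ~x2 | ~x2 | ((~~x4 | x3) & (~x3 | ~x4))   — double negation
= (x4 & ~x3) | x1 | ~x2 | ~x2 | ((x4 | x3) & (~x3 | ~x4))   — double negation
= (x4 & ~x3) | x1 | ~x2 | ~x2 | (x4 & ~x3) | (x4 & ~x4) | (x3 & ~x3) | (x3 & ~x4)   — distribute & over |
= (x4 & ~x3) | x1 | ~x2 | (x3 & ~x4)   — simplify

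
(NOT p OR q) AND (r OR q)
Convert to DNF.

(NOT p AND r) OR q

(NOT p OR q) AND (r OR q)
⇔ (NOT p AND r) OR (NOT p AND q) OR (q AND r) OR (q AND q)   [distribute AND over OR]
⇔ (NOT p AND r) OR q   [simplify]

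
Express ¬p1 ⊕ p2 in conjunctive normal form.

(¬p1 ∨ p2) ∧ (p1 ∨ ¬p2)

¬p1 ⊕ p2
= (¬p1 ∨ p2) ∧ ¬(¬p1 ∧ p2)   — expand ⊕
= (¬p1 ∨ p2) ∧ (¬¬p1 ∨ ¬p2)   — De Morgan
= (¬p1 ∨ p2) ∧ (p1 ∨ ¬p2)   — double negation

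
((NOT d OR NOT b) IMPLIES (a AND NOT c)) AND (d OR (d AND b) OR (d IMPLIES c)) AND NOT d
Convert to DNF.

a AND NOT c AND NOT d

((NOT d OR NOT b) IMPLIES (a AND NOT c)) AND (d OR (d AND b) OR (d IMPLIES c)) AND NOT d
≡ (NOT (NOT d OR NOT b) OR (a AND NOT c)) AND (d OR (d AND b) OR (d IMPLIES c)) AND NOT d   [eliminate IMPLIES]
≡ (NOT (NOT d OR NOT b) OR (a AND NOT c)) AND (d OR (d AND b) OR NOT d OR c) AND NOT d   [eliminate IMPLIES]
≡ ((NOT NOT d AND NOT NOT b) OR (a AND NOT c)) AND (d OR (d AND b) OR NOT d OR c) AND NOT d   [De Morgan]
≡ ((d AND NOT NOT b) OR (a AND NOT c)) AND (d OR (d AND b) OR NOT d OR c) AND NOT d   [double negation]
≡ ((d AND b) OR (a AND NOT c)) AND (d OR (d AND b) OR NOT d OR c) AND NOT d   [double negation]
≡ (d AND b AND d AND NOT d) OR (d AND b AND d AND b AND NOT d) OR (d AND b AND NOT d AND NOT d) OR (d AND b AND c AND NOT d) OR (a AND NOT c AND d AND NOT d) OR (a AND NOT c AND d AND b AND NOT d) OR (a AND NOT c AND NOT d AND NOT d) OR (a AND NOT c AND c AND NOT d)   [distribute AND over OR]
≡ a AND NOT c AND NOT d   [simplify]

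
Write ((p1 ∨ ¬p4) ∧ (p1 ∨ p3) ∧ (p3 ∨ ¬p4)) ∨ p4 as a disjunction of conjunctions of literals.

(p1 ∧ p3) ∨ (p1 ∧ ¬p4) ∨ (¬p4 ∧ p3) ∨ p4

((p1 ∨ ¬p4) ∧ (p1 ∨ p3) ∧ (p3 ∨ ¬p4)) ∨ p4
= (p1 ∧ p1 ∧ p3) ∨ (p1 ∧ p1 ∧ ¬p4) ∨ (p1 ∧ p3 ∧ p3) ∨ (p1 ∧ p3 ∧ ¬p4) ∨ (¬p4 ∧ p1 ∧ p3) ∨ (¬p4 ∧ p1 ∧ ¬p4) ∨ (¬p4 ∧ p3 ∧ p3) ∨ (¬p4 ∧ p3 ∧ ¬p4) ∨ p4   [distribute ∧ over ∨]
= (p1 ∧ p3) ∨ (p1 ∧ ¬p4) ∨ (¬p4 ∧ p3) ∨ p4   [simplify]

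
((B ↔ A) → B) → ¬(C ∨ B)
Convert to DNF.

(¬B ∧ ¬A) ∨ (¬C ∧ ¬B)

((B ↔ A) → B) → ¬(C ∨ B)
≡ ¬((B ↔ A) → B) ∨ ¬(C ∨ B)   (eliminate →)
≡ ¬(¬(B ↔ A) ∨ B) ∨ ¬(C ∨ B)   (eliminate →)
≡ ¬(¬((B → A) ∧ (A → B)) ∨ B) ∨ ¬(C ∨ B)   (eliminate ↔)
≡ ¬(¬((¬B ∨ A) ∧ (A → B)) ∨ B) ∨ ¬(C ∨ B)   (eliminate →)
≡ ¬(¬((¬B ∨ A) ∧ (¬A ∨ B)) ∨ B) ∨ ¬(C ∨ B)   (eliminate →)
≡ (¬¬((¬B ∨ A) ∧ (¬A ∨ B)) ∧ ¬B) ∨ ¬(C ∨ B)   (De Morgan)
≡ ((¬B ∨ A) ∧ (¬A ∨ B) ∧ ¬B) ∨ ¬(C ∨ B)   (double negation)
≡ ((¬B ∨ A) ∧ (¬A ∨ B) ∧ ¬B) ∨ (¬C ∧ ¬B)   (De Morgan)
≡ (¬B ∧ ¬A ∧ ¬B) ∨ (¬B ∧ B ∧ ¬B) ∨ (A ∧ ¬A ∧ ¬B) ∨ (A ∧ B ∧ ¬B) ∨ (¬C ∧ ¬B)   (distribute ∧ over ∨)
≡ (¬B ∧ ¬A) ∨ (¬C ∧ ¬B)   (simplify)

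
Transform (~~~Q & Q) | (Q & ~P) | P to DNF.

(Q & ~P) | P

(~~~Q & Q) | (Q & ~P) | P
= (~Q & Q) | (Q & ~P) | P   (double negation)
= (Q & ~P) | P   (simplify)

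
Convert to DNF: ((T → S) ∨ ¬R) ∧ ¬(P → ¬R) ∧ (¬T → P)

((T → S) ∨ ¬R) ∧ ¬(P → ¬R) ∧ (¬T → P)
≡ (¬T ∨ S ∨ ¬R) ∧ ¬(P → ¬R) ∧ (¬T → P)   [eliminate →]
≡ (¬T ∨ S ∨ ¬R) ∧ ¬(¬P ∨ ¬R) ∧ (¬T → P)   [eliminate →]
≡ (¬T ∨ S ∨ ¬R) ∧ ¬(¬P ∨ ¬R) ∧ (¬¬T ∨ P)   [eliminate →]
≡ (¬T ∨ S ∨ ¬R) ∧ ¬¬P ∧ ¬¬R ∧ (¬¬T ∨ P)   [De Morgan]
≡ (¬T ∨ S ∨ ¬R) ∧ P ∧ ¬¬R ∧ (¬¬T ∨ P)   [double negation]
≡ (¬T ∨ S ∨ ¬R) ∧ P ∧ R ∧ (¬¬T ∨ P)   [double negation]
≡ (¬T ∨ S ∨ ¬R) ∧ P ∧ R ∧ (T ∨ P)   [double negation]
≡ (¬T ∧ P ∧ R ∧ T) ∨ (¬T ∧ P ∧ R ∧ P) ∨ (S ∧ P ∧ R ∧ T) ∨ (S ∧ P ∧ R ∧ P) ∨ (¬R ∧ P ∧ R ∧ T) ∨ (¬R ∧ P ∧ R ∧ P)   [distribute ∧ over ∨]
≡ (¬T ∧ P ∧ R) ∨ (S ∧ P ∧ R)   [simplify]

(¬T ∧ P ∧ R) ∨ (S ∧ P ∧ R)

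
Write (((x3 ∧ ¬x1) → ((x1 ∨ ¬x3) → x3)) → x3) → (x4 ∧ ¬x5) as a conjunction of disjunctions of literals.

(¬x3 ∨ x4) ∧ (¬x3 ∨ ¬x5)

(((x3 ∧ ¬x1) → ((x1 ∨ ¬x3) → x3)) → x3) → (x4 ∧ ¬x5)
= ¬(((x3 ∧ ¬x1) → ((x1 ∨ ¬x3) → x3)) → x3) ∨ (x4 ∧ ¬x5)   [eliminate →]
= ¬(¬((x3 ∧ ¬x1) → ((x1 ∨ ¬x3) → x3)) ∨ x3) ∨ (x4 ∧ ¬x5)   [eliminate →]
= ¬(¬(¬(x3 ∧ ¬x1) ∨ ((x1 ∨ ¬x3) → x3)) ∨ x3) ∨ (x4 ∧ ¬x5)   [eliminate →]
= ¬(¬(¬(x3 ∧ ¬x1) ∨ ¬(x1 ∨ ¬x3) ∨ x3) ∨ x3) ∨ (x4 ∧ ¬x5)   [eliminate →]
= (¬¬(¬(x3 ∧ ¬x1) ∨ ¬(x1 ∨ ¬x3) ∨ x3) ∧ ¬x3) ∨ (x4 ∧ ¬x5)   [De Morgan]
= ((¬(x3 ∧ ¬x1) ∨ ¬(x1 ∨ ¬x3) ∨ x3) ∧ ¬x3) ∨ (x4 ∧ ¬x5)   [double negation]
= ((¬x3 ∨ ¬¬x1 ∨ ¬(x1 ∨ ¬x3) ∨ x3) ∧ ¬x3) ∨ (x4 ∧ ¬x5)   [De Morgan]
= ((¬x3 ∨ x1 ∨ ¬(x1 ∨ ¬x3) ∨ x3) ∧ ¬x3) ∨ (x4 ∧ ¬x5)   [double negation]
= ((¬x3 ∨ x1 ∨ (¬x1 ∧ ¬¬x3) ∨ x3) ∧ ¬x3) ∨ (x4 ∧ ¬x5)   [De Morgan]
= ((¬x3 ∨ x1 ∨ (¬x1 ∧ x3) ∨ x3) ∧ ¬x3) ∨ (x4 ∧ ¬x5)   [double negation]
= (¬x3 ∨ x1 ∨ ¬x1 ∨ x3 ∨ x4) ∧ (¬x3 ∨ x1 ∨ ¬x1 ∨ x3 ∨ ¬x5) ∧ (¬x3 ∨ x1 ∨ x3 ∨ x3 ∨ x4) ∧ (¬x3 ∨ x1 ∨ x3 ∨ x3 ∨ ¬x5) ∧ (¬x3 ∨ x4) ∧ (¬x3 ∨ ¬x5)   [distribute ∨ over ∧]
= (¬x3 ∨ x4) ∧ (¬x3 ∨ ¬x5)   [simplify]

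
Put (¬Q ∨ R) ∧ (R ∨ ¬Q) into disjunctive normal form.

(¬Q ∨ R) ∧ (R ∨ ¬Q)
≡ (¬Q ∧ R) ∨ (¬Q ∧ ¬Q) ∨ (R ∧ R) ∨ (R ∧ ¬Q)   [distribute ∧ over ∨]
≡ ¬Q ∨ R   [simplify]

¬Q ∨ R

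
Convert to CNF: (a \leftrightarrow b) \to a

a \lor b

(a \leftrightarrow b) \to a
⇔ \lnot (a \leftrightarrow b) \lor a
⇔ \lnot ((a \to b) \land (b \to a)) \lor a
⇔ \lnot ((\lnot a \lor b) \land (b \to a)) \lor a
⇔ \lnot ((\lnot a \lor b) \land (\lnot b \lor a)) \lor a
⇔ \lnot (\lnot a \lor b) \lor \lnot (\lnot b \lor a) \lor a
⇔ \lnot \lnot a \land \lnot b \lor \lnot (\lnot b \lor a) \lor a
⇔ a \land \lnot b \lor \lnot (\lnot b \lor a) \lor a
⇔ a \land \lnot b \lor \lnot \lnot b \land \lnot a \lor a
⇔ a \land \lnot b \lor b \land \lnot a \lor a
⇔ (a \lor b \lor a) \land (a \lor \lnot a \lor a) \land (\lnot b \lor b \lor a) \land (\lnot b \lor \lnot a \lor a)
⇔ a \lor b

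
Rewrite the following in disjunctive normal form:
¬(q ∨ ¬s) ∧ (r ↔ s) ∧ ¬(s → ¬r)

¬q ∧ s ∧ r

¬(q ∨ ¬s) ∧ (r ↔ s) ∧ ¬(s → ¬r)
≡ ¬(q ∨ ¬s) ∧ (r → s) ∧ (s → r) ∧ ¬(s → ¬r)   — eliminate ↔
≡ ¬(q ∨ ¬s) ∧ (¬r ∨ s) ∧ (s → r) ∧ ¬(s → ¬r)   — eliminate →
≡ ¬(q ∨ ¬s) ∧ (¬r ∨ s) ∧ (¬s ∨ r) ∧ ¬(s → ¬r)   — eliminate →
≡ ¬(q ∨ ¬s) ∧ (¬r ∨ s) ∧ (¬s ∨ r) ∧ ¬(¬s ∨ ¬r)   — eliminate →
≡ ¬q ∧ ¬¬s ∧ (¬r ∨ s) ∧ (¬s ∨ r) ∧ ¬(¬s ∨ ¬r)   — De Morgan
≡ ¬q ∧ s ∧ (¬r ∨ s) ∧ (¬s ∨ r) ∧ ¬(¬s ∨ ¬r)   — double negation
≡ ¬q ∧ s ∧ (¬r ∨ s) ∧ (¬s ∨ r) ∧ ¬¬s ∧ ¬¬r   — De Morgan
≡ ¬q ∧ s ∧ (¬r ∨ s) ∧ (¬s ∨ r) ∧ s ∧ ¬¬r   — double negation
≡ ¬q ∧ s ∧ (¬r ∨ s) ∧ (¬s ∨ r) ∧ s ∧ r   — double negation
≡ (¬q ∧ s ∧ ¬r ∧ ¬s ∧ s ∧ r) ∨ (¬q ∧ s ∧ ¬r ∧ r ∧ s ∧ r) ∨ (¬q ∧ s ∧ s ∧ ¬s ∧ s ∧ r) ∨ (¬q ∧ s ∧ s ∧ r ∧ s ∧ r)   — distribute ∧ over ∨
≡ ¬q ∧ s ∧ r   — simplify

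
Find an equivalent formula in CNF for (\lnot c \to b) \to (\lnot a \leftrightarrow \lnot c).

(\lnot c \lor a) \land (\lnot b \lor c \lor \lnot a)

(\lnot c \to b) \to (\lnot a \leftrightarrow \lnot c)
≡ \lnot (\lnot c \to b) \lor (\lnot a \leftrightarrow \lnot c)   [eliminate \to]
≡ \lnot (\lnot \lnot c \lor b) \lor (\lnot a \leftrightarrow \lnot c)   [eliminate \to]
≡ \lnot (\lnot \lnot c \lor b) \lor ((\lnot a \to \lnot c) \land (\lnot c \to \lnot a))   [eliminate \leftrightarrow]
≡ \lnot (\lnot \lnot c \lor b) \lor ((\lnot \lnot a \lor \lnot c) \land (\lnot c \to \lnot a))   [eliminate \to]
≡ \lnot (\lnot \lnot c \lor b) \lor ((\lnot \lnot a \lor \lnot c) \land (\lnot \lnot c \lor \lnot a))   [eliminate \to]
≡ (\lnot \lnot \lnot c \land \lnot b) \lor ((\lnot \lnot a \lor \lnot c) \land (\lnot \lnot c \lor \lnot a))   [De Morgan]
≡ (\lnot c \land \lnot b) \lor ((\lnot \lnot a \lor \lnot c) \land (\lnot \lnot c \lor \lnot a))   [double negation]
≡ (\lnot c \land \lnot b) \lor ((a \lor \lnot c) \land (\lnot \lnot c \lor \lnot a))   [double negation]
≡ (\lnot c \land \lnot b) \lor ((a \lor \lnot c) \land (c \lor \lnot a))   [double negation]
≡ (\lnot c \lor a \lor \lnot c) \land (\lnot c \lor c \lor \lnot a) \land (\lnot b \lor a \lor \lnot c) \land (\lnot b \lor c \lor \lnot a)   [distribute \lor over \land]
≡ (\lnot c \lor a) \land (\lnot b \lor c \lor \lnot a)   [simplify]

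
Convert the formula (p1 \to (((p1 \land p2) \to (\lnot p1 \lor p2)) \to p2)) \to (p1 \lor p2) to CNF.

(p1 \to (((p1 \land p2) \to (\lnot p1 \lor p2)) \to p2)) \to (p1 \lor p2)
≡ \lnot (p1 \to (((p1 \land p2) \to (\lnot p1 \lor p2)) \to p2)) \lor p1 \lor p2   [eliminate \to]
≡ \lnot (\lnot p1 \lor (((p1 \land p2) \to (\lnot p1 \lor p2)) \to p2)) \lor p1 \lor p2   [eliminate \to]
≡ \lnot (\lnot p1 \lor \lnot ((p1 \land p2) \to (\lnot p1 \lor p2)) \lor p2) \lor p1 \lor p2   [eliminate \to]
≡ \lnot (\lnot p1 \lor \lnot (\lnot (p1 \land p2) \lor \lnot p1 \lor p2) \lor p2) \lor p1 \lor p2   [eliminate \to]
≡ (\lnot \lnot p1 \land \lnot \lnot (\lnot (p1 \land p2) \lor \lnot p1 \lor p2) \land \lnot p2) \lor p1 \lor p2   [De Morgan]
≡ (p1 \land \lnot \lnot (\lnot (p1 \land p2) \lor \lnot p1 \lor p2) \land \lnot p2) \lor p1 \lor p2   [double negation]
≡ (p1 \land (\lnot (p1 \land p2) \lor \lnot p1 \lor p2) \land \lnot p2) \lor p1 \lor p2   [double negation]
≡ (p1 \land (\lnot p1 \lor \lnot p2 \lor \lnot p1 \lor p2) \land \lnot p2) \lor p1 \lor p2   [De Morgan]
≡ (p1 \lor p1 \lor p2) \land (\lnot p1 \lor \lnot p2 \lor \lnot p1 \lor p2 \lor p1 \lor p2) \land (\lnot p2 \lor p1 \lor p2)   [distribute \lor over \land]
≡ p1 \lor p2   [simplify]

p1 \lor p2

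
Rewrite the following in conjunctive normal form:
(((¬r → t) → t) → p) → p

(((¬r → t) → t) → p) → p
≡ ¬(((¬r → t) → t) → p) ∨ p   [eliminate →]
≡ ¬(¬((¬r → t) → t) ∨ p) ∨ p   [eliminate →]
≡ ¬(¬(¬(¬r → t) ∨ t) ∨ p) ∨ p   [eliminate →]
≡ ¬(¬(¬(¬¬r ∨ t) ∨ t) ∨ p) ∨ p   [eliminate →]
≡ (¬¬(¬(¬¬r ∨ t) ∨ t) ∧ ¬p) ∨ p   [De Morgan]
≡ ((¬(¬¬r ∨ t) ∨ t) ∧ ¬p) ∨ p   [double negation]
≡ (((¬¬¬r ∧ ¬t) ∨ t) ∧ ¬p) ∨ p   [De Morgan]
≡ (((¬r ∧ ¬t) ∨ t) ∧ ¬p) ∨ p   [double negation]
≡ (¬r ∨ t ∨ p) ∧ (¬t ∨ t ∨ p) ∧ (¬p ∨ p)   [distribute ∨ over ∧]
≡ ¬r ∨ t ∨ p   [simplify]

¬r ∨ t ∨ p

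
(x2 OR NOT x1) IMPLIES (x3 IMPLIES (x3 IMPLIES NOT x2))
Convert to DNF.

(x2 OR NOT x1) IMPLIES (x3 IMPLIES (x3 IMPLIES NOT x2))
≡ NOT (x2 OR NOT x1) OR (x3 IMPLIES (x3 IMPLIES NOT x2))   [eliminate IMPLIES]
≡ NOT (x2 OR NOT x1) OR NOT x3 OR (x3 IMPLIES NOT x2)   [eliminate IMPLIES]
≡ NOT (x2 OR NOT x1) OR NOT x3 OR NOT x3 OR NOT x2   [eliminate IMPLIES]
≡ (NOT x2 AND NOT NOT x1) OR NOT x3 OR NOT x3 OR NOT x2   [De Morgan]
≡ (NOT x2 AND x1) OR NOT x3 OR NOT x3 OR NOT x2   [double negation]
≡ NOT x3 OR NOT x2   [simplify]

NOT x3 OR NOT x2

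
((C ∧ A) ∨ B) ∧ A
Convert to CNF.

(C ∨ B) ∧ A

((C ∧ A) ∨ B) ∧ A
≡ (C ∨ B) ∧ (A ∨ B) ∧ A   [distribute ∨ over ∧]
≡ (C ∨ B) ∧ A   [simplify]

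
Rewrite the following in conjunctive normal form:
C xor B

C xor B
⇔ (C | B) & ~(C & B)
⇔ (C | B) & (~C | ~B)

(C | B) & (~C | ~B)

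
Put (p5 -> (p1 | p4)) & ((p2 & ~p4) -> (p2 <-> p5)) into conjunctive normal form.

(p5 -> (p1 | p4)) & ((p2 & ~p4) -> (p2 <-> p5))
= (~p5 | p1 | p4) & ((p2 & ~p4) -> (p2 <-> p5))   (eliminate ->)
= (~p5 | p1 | p4) & (~(p2 & ~p4) | (p2 <-> p5))   (eliminate ->)
= (~p5 | p1 | p4) & (~(p2 & ~p4) | ((p2 -> p5) & (p5 -> p2)))   (eliminate <->)
= (~p5 | p1 | p4) & (~(p2 & ~p4) | ((~p2 | p5) & (p5 -> p2)))   (eliminate ->)
= (~p5 | p1 | p4) & (~(p2 & ~p4) | ((~p2 | p5) & (~p5 | p2)))   (eliminate ->)
= (~p5 | p1 | p4) & (~p2 | ~~p4 | ((~p2 | p5) & (~p5 | p2)))   (De Morgan)
= (~p5 | p1 | p4) & (~p2 | p4 | ((~p2 | p5) & (~p5 | p2)))   (double negation)
= (~p5 | p1 | p4) & (~p2 | p4 | ~p2 | p5) & (~p2 | p4 | ~p5 | p2)   (distribute | over &)
= (~p5 | p1 | p4) & (~p2 | p4 | p5)   (simplify)

(~p5 | p1 | p4) & (~p2 | p4 | p5)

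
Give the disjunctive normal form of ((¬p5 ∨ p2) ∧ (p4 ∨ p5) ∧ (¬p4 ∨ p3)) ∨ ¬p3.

((¬p5 ∨ p2) ∧ (p4 ∨ p5) ∧ (¬p4 ∨ p3)) ∨ ¬p3
= (¬p5 ∧ p4 ∧ ¬p4) ∨ (¬p5 ∧ p4 ∧ p3) ∨ (¬p5 ∧ p5 ∧ ¬p4) ∨ (¬p5 ∧ p5 ∧ p3) ∨ (p2 ∧ p4 ∧ ¬p4) ∨ (p2 ∧ p4 ∧ p3) ∨ (p2 ∧ p5 ∧ ¬p4) ∨ (p2 ∧ p5 ∧ p3) ∨ ¬p3   (distribute ∧ over ∨)
= (¬p5 ∧ p4 ∧ p3) ∨ (p2 ∧ p4 ∧ p3) ∨ (p2 ∧ p5 ∧ ¬p4) ∨ (p2 ∧ p5 ∧ p3) ∨ ¬p3   (simplify)

(¬p5 ∧ p4 ∧ p3) ∨ (p2 ∧ p4 ∧ p3) ∨ (p2 ∧ p5 ∧ ¬p4) ∨ (p2 ∧ p5 ∧ p3) ∨ ¬p3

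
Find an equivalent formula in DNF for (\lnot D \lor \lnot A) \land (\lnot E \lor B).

(\lnot D \land \lnot E) \lor (\lnot D \land B) \lor (\lnot A \land \lnot E) \lor (\lnot A \land B)

(\lnot D \lor \lnot A) \land (\lnot E \lor B)
≡ (\lnot D \land \lnot E) \lor (\lnot D \land B) \lor (\lnot A \land \lnot E) \lor (\lnot A \land B)   [distribute \land over \lor]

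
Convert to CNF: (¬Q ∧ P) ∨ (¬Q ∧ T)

¬Q ∧ (P ∨ T)

(¬Q ∧ P) ∨ (¬Q ∧ T)
⇔ (¬Q ∨ ¬Q) ∧ (¬Q ∨ T) ∧ (P ∨ ¬Q) ∧ (P ∨ T)   [distribute ∨ over ∧]
⇔ ¬Q ∧ (P ∨ T)   [simplify]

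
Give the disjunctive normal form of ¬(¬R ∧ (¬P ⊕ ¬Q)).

¬(¬R ∧ (¬P ⊕ ¬Q))
= ¬(¬R ∧ ((¬P ∧ ¬¬Q) ∨ (¬¬P ∧ ¬Q)))   — expand ⊕
= ¬¬R ∨ ¬((¬P ∧ ¬¬Q) ∨ (¬¬P ∧ ¬Q))   — De Morgan
= R ∨ ¬((¬P ∧ ¬¬Q) ∨ (¬¬P ∧ ¬Q))   — double negation
= R ∨ (¬(¬P ∧ ¬¬Q) ∧ ¬(¬¬P ∧ ¬Q))   — De Morgan
= R ∨ ((¬¬P ∨ ¬¬¬Q) ∧ ¬(¬¬P ∧ ¬Q))   — De Morgan
= R ∨ ((P ∨ ¬¬¬Q) ∧ ¬(¬¬P ∧ ¬Q))   — double negation
= R ∨ ((P ∨ ¬Q) ∧ ¬(¬¬P ∧ ¬Q))   — double negation
= R ∨ ((P ∨ ¬Q) ∧ (¬¬¬P ∨ ¬¬Q))   — De Morgan
= R ∨ ((P ∨ ¬Q) ∧ (¬P ∨ ¬¬Q))   — double negation
= R ∨ ((P ∨ ¬Q) ∧ (¬P ∨ Q))   — double negation
= R ∨ (P ∧ ¬P) ∨ (P ∧ Q) ∨ (¬Q ∧ ¬P) ∨ (¬Q ∧ Q)   — distribute ∧ over ∨
= R ∨ (P ∧ Q) ∨ (¬Q ∧ ¬P)   — simplify

R ∨ (P ∧ Q) ∨ (¬Q ∧ ¬P)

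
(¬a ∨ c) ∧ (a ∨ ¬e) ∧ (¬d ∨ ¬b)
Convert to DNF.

¬a ∧ ¬e ∧ ¬d ∨ ¬a ∧ ¬e ∧ ¬b ∨ c ∧ a ∧ ¬d ∨ c ∧ a ∧ ¬b ∨ c ∧ ¬e ∧ ¬d ∨ c ∧ ¬e ∧ ¬b

(¬a ∨ c) ∧ (a ∨ ¬e) ∧ (¬d ∨ ¬b)
⇔ ¬a ∧ a ∧ ¬d ∨ ¬a ∧ a ∧ ¬b ∨ ¬a ∧ ¬e ∧ ¬d ∨ ¬a ∧ ¬e ∧ ¬b ∨ c ∧ a ∧ ¬d ∨ c ∧ a ∧ ¬b ∨ c ∧ ¬e ∧ ¬d ∨ c ∧ ¬e ∧ ¬b   [distribute ∧ over ∨]
⇔ ¬a ∧ ¬e ∧ ¬d ∨ ¬a ∧ ¬e ∧ ¬b ∨ c ∧ a ∧ ¬d ∨ c ∧ a ∧ ¬b ∨ c ∧ ¬e ∧ ¬d ∨ c ∧ ¬e ∧ ¬b   [simplify]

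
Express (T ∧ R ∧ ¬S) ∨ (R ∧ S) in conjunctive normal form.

(T ∧ R ∧ ¬S) ∨ (R ∧ S)
⇔ (T ∨ R) ∧ (T ∨ S) ∧ (R ∨ R) ∧ (R ∨ S) ∧ (¬S ∨ R) ∧ (¬S ∨ S)   — distribute ∨ over ∧
⇔ (T ∨ S) ∧ R   — simplify

(T ∨ S) ∧ R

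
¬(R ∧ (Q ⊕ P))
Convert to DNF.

¬R ∨ (¬Q ∧ ¬P) ∨ (P ∧ Q)

¬(R ∧ (Q ⊕ P))
= ¬(R ∧ ((Q ∧ ¬P) ∨ (¬Q ∧ P)))   [expand ⊕]
= ¬R ∨ ¬((Q ∧ ¬P) ∨ (¬Q ∧ P))   [De Morgan]
= ¬R ∨ (¬(Q ∧ ¬P) ∧ ¬(¬Q ∧ P))   [De Morgan]
= ¬R ∨ ((¬Q ∨ ¬¬P) ∧ ¬(¬Q ∧ P))   [De Morgan]
= ¬R ∨ ((¬Q ∨ P) ∧ ¬(¬Q ∧ P))   [double negation]
= ¬R ∨ ((¬Q ∨ P) ∧ (¬¬Q ∨ ¬P))   [De Morgan]
= ¬R ∨ ((¬Q ∨ P) ∧ (Q ∨ ¬P))   [double negation]
= ¬R ∨ (¬Q ∧ Q) ∨ (¬Q ∧ ¬P) ∨ (P ∧ Q) ∨ (P ∧ ¬P)   [distribute ∧ over ∨]
= ¬R ∨ (¬Q ∧ ¬P) ∨ (P ∧ Q)   [simplify]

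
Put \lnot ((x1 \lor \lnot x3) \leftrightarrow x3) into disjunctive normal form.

\lnot ((x1 \lor \lnot x3) \leftrightarrow x3)
≡ \lnot (((x1 \lor \lnot x3) \to x3) \land (x3 \to (x1 \lor \lnot x3)))   (eliminate \leftrightarrow)
≡ \lnot ((\lnot (x1 \lor \lnot x3) \lor x3) \land (x3 \to (x1 \lor \lnot x3)))   (eliminate \to)
≡ \lnot ((\lnot (x1 \lor \lnot x3) \lor x3) \land (\lnot x3 \lor x1 \lor \lnot x3))   (eliminate \to)
≡ \lnot (\lnot (x1 \lor \lnot x3) \lor x3) \lor \lnot (\lnot x3 \lor x1 \lor \lnot x3)   (De Morgan)
≡ (\lnot \lnot (x1 \lor \lnot x3) \land \lnot x3) \lor \lnot (\lnot x3 \lor x1 \lor \lnot x3)   (De Morgan)
≡ ((x1 \lor \lnot x3) \land \lnot x3) \lor \lnot (\lnot x3 \lor x1 \lor \lnot x3)   (double negation)
≡ ((x1 \lor \lnot x3) \land \lnot x3) \lor (\lnot \lnot x3 \land \lnot x1 \land \lnot \lnot x3)   (De Morgan)
≡ ((x1 \lor \lnot x3) \land \lnot x3) \lor (x3 \land \lnot x1 \land \lnot \lnot x3)   (double negation)
≡ ((x1 \lor \lnot x3) \land \lnot x3) \lor (x3 \land \lnot x1 \land x3)   (double negation)
≡ (x1 \land \lnot x3) \lor (\lnot x3 \land \lnot x3) \lor (x3 \land \lnot x1 \land x3)   (distribute \land over \lor)
≡ \lnot x3 \lor (x3 \land \lnot x1)   (simplify)

\lnot x3 \lor (x3 \land \lnot x1)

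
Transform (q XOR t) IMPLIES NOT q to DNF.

(t AND q) OR NOT q

(q XOR t) IMPLIES NOT q
≡ NOT (q XOR t) OR NOT q   — eliminate IMPLIES
≡ NOT ((q AND NOT t) OR (NOT q AND t)) OR NOT q   — expand XOR
≡ (NOT (q AND NOT t) AND NOT (NOT q AND t)) OR NOT q   — De Morgan
≡ ((NOT q OR NOT NOT t) AND NOT (NOT q AND t)) OR NOT q   — De Morgan
≡ ((NOT q OR t) AND NOT (NOT q AND t)) OR NOT q   — double negation
≡ ((NOT q OR t) AND (NOT NOT q OR NOT t)) OR NOT q   — De Morgan
≡ ((NOT q OR t) AND (q OR NOT t)) OR NOT q   — double negation
≡ (NOT q AND q) OR (NOT q AND NOT t) OR (t AND q) OR (t AND NOT t) OR NOT q   — distribute AND over OR
≡ (t AND q) OR NOT q   — simplify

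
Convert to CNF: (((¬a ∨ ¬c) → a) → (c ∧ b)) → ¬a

(((¬a ∨ ¬c) → a) → (c ∧ b)) → ¬a
≡ ¬(((¬a ∨ ¬c) → a) → (c ∧ b)) ∨ ¬a   (eliminate →)
≡ ¬(¬((¬a ∨ ¬c) → a) ∨ (c ∧ b)) ∨ ¬a   (eliminate →)
≡ ¬(¬(¬(¬a ∨ ¬c) ∨ a) ∨ (c ∧ b)) ∨ ¬a   (eliminate →)
≡ (¬¬(¬(¬a ∨ ¬c) ∨ a) ∧ ¬(c ∧ b)) ∨ ¬a   (De Morgan)
≡ ((¬(¬a ∨ ¬c) ∨ a) ∧ ¬(c ∧ b)) ∨ ¬a   (double negation)
≡ (((¬¬a ∧ ¬¬c) ∨ a) ∧ ¬(c ∧ b)) ∨ ¬a   (De Morgan)
≡ (((a ∧ ¬¬c) ∨ a) ∧ ¬(c ∧ b)) ∨ ¬a   (double negation)
≡ (((a ∧ c) ∨ a) ∧ ¬(c ∧ b)) ∨ ¬a   (double negation)
≡ (((a ∧ c) ∨ a) ∧ (¬c ∨ ¬b)) ∨ ¬a   (De Morgan)
≡ (a ∨ a ∨ ¬a) ∧ (c ∨ a ∨ ¬a) ∧ (¬c ∨ ¬b ∨ ¬a)   (distribute ∨ over ∧)
≡ ¬c ∨ ¬b ∨ ¬a   (simplify)

¬c ∨ ¬b ∨ ¬a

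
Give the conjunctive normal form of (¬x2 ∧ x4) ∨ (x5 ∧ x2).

(¬x2 ∨ x5) ∧ (x4 ∨ x5) ∧ (x4 ∨ x2)

(¬x2 ∧ x4) ∨ (x5 ∧ x2)
≡ (¬x2 ∨ x5) ∧ (¬x2 ∨ x2) ∧ (x4 ∨ x5) ∧ (x4 ∨ x2)   — distribute ∨ over ∧
≡ (¬x2 ∨ x5) ∧ (x4 ∨ x5) ∧ (x4 ∨ x2)   — simplify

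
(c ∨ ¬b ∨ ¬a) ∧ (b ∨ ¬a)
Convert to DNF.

(c ∨ ¬b ∨ ¬a) ∧ (b ∨ ¬a)
≡ (c ∧ b) ∨ (c ∧ ¬a) ∨ (¬b ∧ b) ∨ (¬b ∧ ¬a) ∨ (¬a ∧ b) ∨ (¬a ∧ ¬a)   [distribute ∧ over ∨]
≡ (c ∧ b) ∨ ¬a   [simplify]

(c ∧ b) ∨ ¬a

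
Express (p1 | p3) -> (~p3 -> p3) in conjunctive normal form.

(p1 | p3) -> (~p3 -> p3)
≡ ~(p1 | p3) | (~p3 -> p3)
≡ ~(p1 | p3) | ~~p3 | p3
≡ (~p1 & ~p3) | ~~p3 | p3
≡ (~p1 & ~p3) | p3 | p3
≡ (~p1 | p3 | p3) & (~p3 | p3 | p3)
≡ ~p1 | p3

~p1 | p3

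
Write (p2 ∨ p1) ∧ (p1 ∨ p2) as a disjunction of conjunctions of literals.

p2 ∨ p1

(p2 ∨ p1) ∧ (p1 ∨ p2)
≡ (p2 ∧ p1) ∨ (p2 ∧ p2) ∨ (p1 ∧ p1) ∨ (p1 ∧ p2)
≡ p2 ∨ p1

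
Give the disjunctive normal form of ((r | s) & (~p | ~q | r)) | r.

r | (s & ~p) | (s & ~q)

((r | s) & (~p | ~q | r)) | r
⇔ (r & ~p) | (r & ~q) | (r & r) | (s & ~p) | (s & ~q) | (s & r) | r
⇔ r | (s & ~p) | (s & ~q)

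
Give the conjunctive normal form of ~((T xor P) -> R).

(T | P) & (~T | ~P) & ~R

~((T xor P) -> R)
⇔ ~(~(T xor P) | R)   — eliminate ->
⇔ ~(~((T | P) & ~(T & P)) | R)   — expand xor
⇔ ~~((T | P) & ~(T & P)) & ~R   — De Morgan
⇔ (T | P) & ~(T & P) & ~R   — double negation
⇔ (T | P) & (~T | ~P) & ~R   — De Morgan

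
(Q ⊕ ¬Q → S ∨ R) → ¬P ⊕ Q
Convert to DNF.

(Q ⊕ ¬Q → S ∨ R) → ¬P ⊕ Q
⇔ ¬(Q ⊕ ¬Q → S ∨ R) ∨ (¬P ⊕ Q)   — eliminate →
⇔ ¬(¬(Q ⊕ ¬Q) ∨ S ∨ R) ∨ (¬P ⊕ Q)   — eliminate →
⇔ ¬(¬(Q ∧ ¬¬Q ∨ ¬Q ∧ ¬Q) ∨ S ∨ R) ∨ (¬P ⊕ Q)   — expand ⊕
⇔ ¬(¬(Q ∧ ¬¬Q ∨ ¬Q ∧ ¬Q) ∨ S ∨ R) ∨ ¬P ∧ ¬Q ∨ ¬¬P ∧ Q   — expand ⊕
⇔ ¬¬(Q ∧ ¬¬Q ∨ ¬Q ∧ ¬Q) ∧ ¬S ∧ ¬R ∨ ¬P ∧ ¬Q ∨ ¬¬P ∧ Q   — De Morgan
⇔ (Q ∧ ¬¬Q ∨ ¬Q ∧ ¬Q) ∧ ¬S ∧ ¬R ∨ ¬P ∧ ¬Q ∨ ¬¬P ∧ Q   — double negation
⇔ (Q ∧ Q ∨ ¬Q ∧ ¬Q) ∧ ¬S ∧ ¬R ∨ ¬P ∧ ¬Q ∨ ¬¬P ∧ Q   — double negation
⇔ (Q ∧ Q ∨ ¬Q ∧ ¬Q) ∧ ¬S ∧ ¬R ∨ ¬P ∧ ¬Q ∨ P ∧ Q   — double negation
⇔ Q ∧ Q ∧ ¬S ∧ ¬R ∨ ¬Q ∧ ¬Q ∧ ¬S ∧ ¬R ∨ ¬P ∧ ¬Q ∨ P ∧ Q   — distribute ∧ over ∨
⇔ Q ∧ ¬S ∧ ¬R ∨ ¬Q ∧ ¬S ∧ ¬R ∨ ¬P ∧ ¬Q ∨ P ∧ Q   — simplify

Q ∧ ¬S ∧ ¬R ∨ ¬Q ∧ ¬S ∧ ¬R ∨ ¬P ∧ ¬Q ∨ P ∧ Q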